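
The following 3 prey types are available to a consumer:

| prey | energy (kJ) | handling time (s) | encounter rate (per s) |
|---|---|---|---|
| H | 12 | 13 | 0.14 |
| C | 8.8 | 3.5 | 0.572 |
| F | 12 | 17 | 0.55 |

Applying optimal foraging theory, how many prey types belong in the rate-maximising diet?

Profitabilities (E/h, kJ/s): C 2.51, H 0.923, F 0.706. Add prey in this order while the next type's profitability exceeds the intake rate on those already taken.
Rate on top 1: 1.677. H: 0.923 < 1.677 → exclude; stop.
Optimal diet: C — 1 of 3 types.

1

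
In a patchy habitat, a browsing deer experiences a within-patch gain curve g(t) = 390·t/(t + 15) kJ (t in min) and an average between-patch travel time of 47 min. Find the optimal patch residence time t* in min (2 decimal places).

26.55 min

Optimal t* satisfies g'(t*) = g(t*)/(T + t*).
g'(t) = 390·15/(t + 15)². Setting 390·15/(t+15)² = 390t/[(t+15)(47+t)] gives 15(47+t) = t(t+15), so t² = 15×47 = 705.
t* = √705 = 26.55 min.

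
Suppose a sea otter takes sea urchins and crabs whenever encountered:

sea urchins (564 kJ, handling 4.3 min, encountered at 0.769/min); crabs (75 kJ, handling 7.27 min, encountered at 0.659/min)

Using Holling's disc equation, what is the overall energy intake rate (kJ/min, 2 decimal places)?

R = (0.769×564 + 0.659×75) / (1 + 0.769×4.3 + 0.659×7.27) = 483.1/9.098 = 53.11 kJ/min.

53.11 kJ/min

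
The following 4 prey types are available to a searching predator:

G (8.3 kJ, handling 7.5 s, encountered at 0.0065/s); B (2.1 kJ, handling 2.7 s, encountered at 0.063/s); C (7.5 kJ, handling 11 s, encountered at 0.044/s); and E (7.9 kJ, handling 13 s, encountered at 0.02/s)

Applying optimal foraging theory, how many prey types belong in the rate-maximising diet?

4

E/h in descending order: G 1.11, B 0.778, C 0.682, E 0.608 kJ/s. The optimal diet is the largest prefix of this list for which every included type satisfies E_i/h_i > R on the types above it.
Rate on top 1: 0.05144. B: 0.778 > 0.05144 → include.
Rate on top 2: 0.1528. C: 0.682 > 0.1528 → include.
Rate on top 3: 0.3032. E: 0.608 > 0.3032 → include.
Optimal diet: G, B, C, E — 4 of 4 types.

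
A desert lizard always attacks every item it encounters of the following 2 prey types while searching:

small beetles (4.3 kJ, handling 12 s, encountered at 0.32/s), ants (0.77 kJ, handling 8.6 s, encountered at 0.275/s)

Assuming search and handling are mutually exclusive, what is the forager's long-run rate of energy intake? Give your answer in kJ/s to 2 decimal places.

0.22 kJ/s

R = Σλ_iE_i / (1 + Σλ_ih_i)
Numerator: 0.32×4.3 + 0.275×0.77 = 1.588
Denominator: 1 + 0.32×12 + 0.275×8.6 = 7.205
R = 1.588/7.205 = 0.2204 kJ/s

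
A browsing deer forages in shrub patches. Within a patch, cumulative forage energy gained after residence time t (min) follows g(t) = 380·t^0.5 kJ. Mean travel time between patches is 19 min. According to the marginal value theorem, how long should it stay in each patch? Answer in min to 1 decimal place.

By the marginal value theorem, leave when the instantaneous gain rate g'(t) equals the habitat-wide average g(t)/(T + t).
g'(t) = 0.5·380·t^-0.5. Setting 0.5·380·t^-0.5 = 380·t^0.5/(19+t) gives 0.5(19+t) = t, so 0.50·t = 0.5×19.
t* = 0.5×19/0.50 = 19 min.

19.0 min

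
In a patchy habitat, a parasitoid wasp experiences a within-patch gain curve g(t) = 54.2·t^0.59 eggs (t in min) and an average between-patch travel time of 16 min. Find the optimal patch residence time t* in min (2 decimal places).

23.02 min

Maximise g(t)/(T+t): set derivative to zero → g'(t)(T+t) = g(t).
g'(t) = 0.59·54.2·t^-0.41. Setting 0.59·54.2·t^-0.41 = 54.2·t^0.59/(16+t) gives 0.59(16+t) = t, so 0.41·t = 0.59×16.
t* = 0.59×16/0.41 = 23.02 min.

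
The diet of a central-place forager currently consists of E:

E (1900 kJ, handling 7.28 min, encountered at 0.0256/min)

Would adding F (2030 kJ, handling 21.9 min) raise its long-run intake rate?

On E alone, R = ΣλE/(1+Σλh) = 48.64/1.186 = 41 kJ/min.
F: E/h = 2030/21.9 = 92.69 kJ/min.
Since 92.69 > R, including F increases the long-run rate.

Yes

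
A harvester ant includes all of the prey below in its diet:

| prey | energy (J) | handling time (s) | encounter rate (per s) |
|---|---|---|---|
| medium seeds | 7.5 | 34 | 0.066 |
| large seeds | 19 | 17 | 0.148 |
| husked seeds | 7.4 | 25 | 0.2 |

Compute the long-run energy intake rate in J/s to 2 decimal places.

0.44 J/s

Energy encountered per unit search time: 0.066×7.5 + 0.148×19 + 0.2×7.4 = 4.787 J/s.
Handling time per unit search time: 0.066×34 + 0.148×17 + 0.2×25 = 9.76.
Rate = 4.787/(1 + 9.76) = 0.4449 J/s.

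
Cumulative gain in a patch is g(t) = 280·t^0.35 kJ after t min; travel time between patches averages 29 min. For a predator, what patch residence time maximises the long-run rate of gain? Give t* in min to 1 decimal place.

By the marginal value theorem, leave when the instantaneous gain rate g'(t) equals the habitat-wide average g(t)/(T + t).
g'(t) = 0.35·280·t^-0.65. Setting 0.35·280·t^-0.65 = 280·t^0.35/(29+t) gives 0.35(29+t) = t, so 0.65·t = 0.35×29.
t* = 0.35×29/0.65 = 15.62 min.

15.6 min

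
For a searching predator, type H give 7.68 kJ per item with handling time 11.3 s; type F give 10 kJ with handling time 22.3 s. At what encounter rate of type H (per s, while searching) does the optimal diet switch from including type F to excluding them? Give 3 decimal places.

0.172 per s

Drop type F once their profitability E₂/h₂ falls below the rate achievable on type H alone: E₂/h₂ = λE₁/(1 + λh₁).
Solve for λ: λE₁h₂ = E₂(1 + λh₁) → λ(E₁h₂ − E₂h₁) = E₂ → λ = E₂/(E₁h₂ − E₂h₁).
λ = 10/(7.68×22.3 − 10×11.3) = 10/58.26 = 0.1716 per s.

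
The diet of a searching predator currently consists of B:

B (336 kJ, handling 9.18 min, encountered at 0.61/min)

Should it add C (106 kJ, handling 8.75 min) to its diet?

No

Current rate: (0.61×336)/(1 + 0.61×9.18) = 31.06 kJ/min.
Profitability of C: 106/8.75 = 12.11 kJ/min.
Since 12.11 < R, time spent handling C is better spent searching.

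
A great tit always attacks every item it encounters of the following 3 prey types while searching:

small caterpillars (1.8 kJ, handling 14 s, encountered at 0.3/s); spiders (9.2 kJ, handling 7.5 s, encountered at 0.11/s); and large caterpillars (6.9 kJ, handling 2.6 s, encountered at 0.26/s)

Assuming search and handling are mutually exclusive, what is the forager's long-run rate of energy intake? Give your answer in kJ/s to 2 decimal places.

R = (0.3×1.8 + 0.11×9.2 + 0.26×6.9) / (1 + 0.3×14 + 0.11×7.5 + 0.26×2.6) = 3.346/6.701 = 0.4993 kJ/s.

0.50 kJ/s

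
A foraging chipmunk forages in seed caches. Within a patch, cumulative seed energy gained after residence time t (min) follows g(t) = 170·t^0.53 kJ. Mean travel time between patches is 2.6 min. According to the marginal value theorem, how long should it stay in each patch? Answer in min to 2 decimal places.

2.93 min

By the marginal value theorem, leave when the instantaneous gain rate g'(t) equals the habitat-wide average g(t)/(T + t).
g'(t) = 0.53·170·t^-0.47. Setting 0.53·170·t^-0.47 = 170·t^0.53/(2.6+t) gives 0.53(2.6+t) = t, so 0.47·t = 0.53×2.6.
t* = 0.53×2.6/0.47 = 2.932 min.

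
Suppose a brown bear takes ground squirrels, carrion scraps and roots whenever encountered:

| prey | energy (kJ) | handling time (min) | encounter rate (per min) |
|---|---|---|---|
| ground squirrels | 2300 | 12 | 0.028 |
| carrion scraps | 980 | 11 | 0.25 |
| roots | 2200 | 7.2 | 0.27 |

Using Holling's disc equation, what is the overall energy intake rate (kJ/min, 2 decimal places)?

R = (0.028×2300 + 0.25×980 + 0.27×2200) / (1 + 0.028×12 + 0.25×11 + 0.27×7.2) = 903.4/6.03 = 149.8 kJ/min.

149.82 kJ/min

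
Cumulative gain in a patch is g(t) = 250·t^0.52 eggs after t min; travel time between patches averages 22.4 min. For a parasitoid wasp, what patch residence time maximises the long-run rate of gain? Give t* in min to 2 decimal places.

24.27 min

Optimal t* satisfies g'(t*) = g(t*)/(T + t*).
g'(t) = 0.52·250·t^-0.48. Setting 0.52·250·t^-0.48 = 250·t^0.52/(22.4+t) gives 0.52(22.4+t) = t, so 0.48·t = 0.52×22.4.
t* = 0.52×22.4/0.48 = 24.27 min.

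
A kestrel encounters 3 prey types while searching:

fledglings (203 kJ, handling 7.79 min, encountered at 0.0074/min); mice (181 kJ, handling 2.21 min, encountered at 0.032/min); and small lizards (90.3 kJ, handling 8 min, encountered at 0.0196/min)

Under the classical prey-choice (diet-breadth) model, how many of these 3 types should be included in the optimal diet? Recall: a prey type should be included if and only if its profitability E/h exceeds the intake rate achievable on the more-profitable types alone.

3

Rank by E/h (kJ/min): mice 81.9, fledglings 26.1, small lizards 11.3. Include each in turn until the next type's E/h falls below the running intake rate.
Rate on top 1: 5.409. fledglings: 26.1 > 5.409 → include.
Rate on top 2: 6.464. small lizards: 11.3 > 6.464 → include.
Optimal diet: mice, fledglings, small lizards — 3 of 3 types.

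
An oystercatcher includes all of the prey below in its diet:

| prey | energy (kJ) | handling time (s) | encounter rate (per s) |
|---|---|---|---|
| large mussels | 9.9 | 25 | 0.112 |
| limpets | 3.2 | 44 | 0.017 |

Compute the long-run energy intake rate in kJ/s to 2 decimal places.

R = Σλ_iE_i / (1 + Σλ_ih_i)
Numerator: 0.112×9.9 + 0.017×3.2 = 1.163
Denominator: 1 + 0.112×25 + 0.017×44 = 4.548
R = 1.163/4.548 = 0.2558 kJ/s

0.26 kJ/s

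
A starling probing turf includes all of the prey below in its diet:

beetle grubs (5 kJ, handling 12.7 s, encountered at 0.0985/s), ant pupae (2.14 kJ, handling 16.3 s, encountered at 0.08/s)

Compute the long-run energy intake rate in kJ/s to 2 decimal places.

0.19 kJ/s

Energy encountered per unit search time: 0.0985×5 + 0.08×2.14 = 0.6637 kJ/s.
Handling time per unit search time: 0.0985×12.7 + 0.08×16.3 = 2.555.
Rate = 0.6637/(1 + 2.555) = 0.1867 kJ/s.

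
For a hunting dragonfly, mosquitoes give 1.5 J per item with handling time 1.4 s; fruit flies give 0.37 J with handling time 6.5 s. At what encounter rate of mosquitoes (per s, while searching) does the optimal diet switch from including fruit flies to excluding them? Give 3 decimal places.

0.040 per s

The zero-one rule: include fruit flies iff E₂/h₂ > λE₁/(1+λh₁). Equality gives the switch point.
λE₁h₂ = E₂ + λE₂h₁ ⇒ λ = E₂/(E₁h₂ − E₂h₁) = 0.37/(9.75 − 0.518) = 0.04008 per s.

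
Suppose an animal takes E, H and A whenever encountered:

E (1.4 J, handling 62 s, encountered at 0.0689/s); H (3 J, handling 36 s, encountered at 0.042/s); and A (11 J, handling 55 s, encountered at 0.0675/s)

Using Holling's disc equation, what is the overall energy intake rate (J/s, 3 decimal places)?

Energy encountered per unit search time: 0.0689×1.4 + 0.042×3 + 0.0675×11 = 0.965 J/s.
Handling time per unit search time: 0.0689×62 + 0.042×36 + 0.0675×55 = 9.496.
Rate = 0.965/(1 + 9.496) = 0.09193 J/s.

0.092 J/s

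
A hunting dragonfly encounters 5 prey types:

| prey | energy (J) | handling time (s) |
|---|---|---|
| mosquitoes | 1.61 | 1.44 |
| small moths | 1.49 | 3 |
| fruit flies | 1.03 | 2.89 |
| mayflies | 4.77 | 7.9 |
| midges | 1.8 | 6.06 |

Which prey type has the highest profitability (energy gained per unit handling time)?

mosquitoes

In descending order of E/h:
mosquitoes: 1.61/1.44 = 1.12 J/s
mayflies: 4.77/7.9 = 0.604 J/s
small moths: 1.49/3 = 0.497 J/s
fruit flies: 1.03/2.89 = 0.356 J/s
midges: 1.8/6.06 = 0.297 J/s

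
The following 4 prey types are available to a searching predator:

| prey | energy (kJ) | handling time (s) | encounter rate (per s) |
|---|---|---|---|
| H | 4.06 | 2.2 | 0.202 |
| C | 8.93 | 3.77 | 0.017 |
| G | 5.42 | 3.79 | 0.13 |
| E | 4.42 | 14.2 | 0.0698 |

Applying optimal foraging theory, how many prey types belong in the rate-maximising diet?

3

Profitabilities (E/h, kJ/s): C 2.37, H 1.85, G 1.43, E 0.311. Add prey in this order while the next type's profitability exceeds the intake rate on those already taken.
Rate on top 1: 0.1427. H: 1.85 > 0.1427 → include.
Rate on top 2: 0.6443. G: 1.43 > 0.6443 → include.
Rate on top 3: 0.8378. E: 0.311 < 0.8378 → exclude; stop.
Optimal diet: C, H, G — 3 of 4 types.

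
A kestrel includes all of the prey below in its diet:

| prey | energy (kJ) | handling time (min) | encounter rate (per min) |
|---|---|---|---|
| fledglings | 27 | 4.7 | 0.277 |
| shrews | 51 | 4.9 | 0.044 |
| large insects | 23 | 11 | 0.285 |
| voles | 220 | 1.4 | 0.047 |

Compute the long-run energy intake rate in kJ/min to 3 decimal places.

R = (0.277×27 + 0.044×51 + 0.285×23 + 0.047×220) / (1 + 0.277×4.7 + 0.044×4.9 + 0.285×11 + 0.047×1.4) = 26.62/5.718 = 4.655 kJ/min.

4.655 kJ/min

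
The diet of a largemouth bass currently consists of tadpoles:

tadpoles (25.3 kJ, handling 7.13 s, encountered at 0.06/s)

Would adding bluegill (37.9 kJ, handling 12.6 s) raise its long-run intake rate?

Intake rate on the current diet: R = (0.06×25.3) / (1 + 0.06×7.13) = 1.518/1.428 = 1.063 kJ/s.
Profitability of bluegill: 37.9/12.6 = 3.008 kJ/s.
Since 3.008 > R, including bluegill increases the long-run rate.

Yes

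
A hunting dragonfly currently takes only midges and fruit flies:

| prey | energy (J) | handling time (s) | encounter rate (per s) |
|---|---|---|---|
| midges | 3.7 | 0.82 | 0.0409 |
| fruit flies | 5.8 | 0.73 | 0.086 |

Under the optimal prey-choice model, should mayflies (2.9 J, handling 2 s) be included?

On midges and fruit flies alone, R = ΣλE/(1+Σλh) = 0.6501/1.096 = 0.593 J/s.
mayflies: E/h = 2.9/2 = 1.45 J/s.
1.45 > 0.593, so adding mayflies raises the average — include it.

Yes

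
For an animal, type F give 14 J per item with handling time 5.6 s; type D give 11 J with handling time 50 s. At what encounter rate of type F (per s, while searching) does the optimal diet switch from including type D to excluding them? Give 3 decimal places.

Drop type D once their profitability E₂/h₂ falls below the rate achievable on type F alone: E₂/h₂ = λE₁/(1 + λh₁).
Solve for λ: λE₁h₂ = E₂(1 + λh₁) → λ(E₁h₂ − E₂h₁) = E₂ → λ = E₂/(E₁h₂ − E₂h₁).
λ = 11/(14×50 − 11×5.6) = 11/638.4 = 0.01723 per s.

0.017 per s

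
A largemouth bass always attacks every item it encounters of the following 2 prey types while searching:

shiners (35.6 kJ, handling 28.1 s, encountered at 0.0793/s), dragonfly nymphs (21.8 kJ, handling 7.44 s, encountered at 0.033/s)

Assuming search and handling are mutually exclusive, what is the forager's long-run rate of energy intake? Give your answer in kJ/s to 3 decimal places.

1.020 kJ/s

Energy encountered per unit search time: 0.0793×35.6 + 0.033×21.8 = 3.542 kJ/s.
Handling time per unit search time: 0.0793×28.1 + 0.033×7.44 = 2.474.
Rate = 3.542/(1 + 2.474) = 1.02 kJ/s.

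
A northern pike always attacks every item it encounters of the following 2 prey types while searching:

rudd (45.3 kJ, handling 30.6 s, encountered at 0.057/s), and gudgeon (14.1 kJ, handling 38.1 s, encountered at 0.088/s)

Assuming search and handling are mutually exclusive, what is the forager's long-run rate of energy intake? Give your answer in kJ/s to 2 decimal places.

0.63 kJ/s

R = Σλ_iE_i / (1 + Σλ_ih_i)
Numerator: 0.057×45.3 + 0.088×14.1 = 3.823
Denominator: 1 + 0.057×30.6 + 0.088×38.1 = 6.097
R = 3.823/6.097 = 0.627 kJ/s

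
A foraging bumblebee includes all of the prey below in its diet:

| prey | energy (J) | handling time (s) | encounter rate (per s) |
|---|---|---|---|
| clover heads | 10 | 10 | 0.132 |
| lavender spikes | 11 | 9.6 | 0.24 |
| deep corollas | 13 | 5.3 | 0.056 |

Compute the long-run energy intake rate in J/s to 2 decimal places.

0.95 J/s

R = Σλ_iE_i / (1 + Σλ_ih_i)
Numerator: 0.132×10 + 0.24×11 + 0.056×13 = 4.688
Denominator: 1 + 0.132×10 + 0.24×9.6 + 0.056×5.3 = 4.921
R = 4.688/4.921 = 0.9527 J/s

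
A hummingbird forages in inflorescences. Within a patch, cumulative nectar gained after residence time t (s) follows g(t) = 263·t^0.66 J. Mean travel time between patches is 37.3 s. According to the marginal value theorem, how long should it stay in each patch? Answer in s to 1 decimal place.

72.4 s

By the marginal value theorem, leave when the instantaneous gain rate g'(t) equals the habitat-wide average g(t)/(T + t).
g'(t) = 0.66·263·t^-0.34. Setting 0.66·263·t^-0.34 = 263·t^0.66/(37.3+t) gives 0.66(37.3+t) = t, so 0.34·t = 0.66×37.3.
t* = 0.66×37.3/0.34 = 72.41 s.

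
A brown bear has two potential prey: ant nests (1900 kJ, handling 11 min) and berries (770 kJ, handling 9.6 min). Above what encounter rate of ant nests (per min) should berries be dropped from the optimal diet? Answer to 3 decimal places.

At the threshold, the rate on ant nests alone equals the profitability of berries: λ·1900/(1 + λ·11) = 770/9.6 = 80.21.
Rearranging, λ(1900 − 80.21×11) = 80.21, so λ = 80.21/1018 = 0.07881 per min.

0.079 per min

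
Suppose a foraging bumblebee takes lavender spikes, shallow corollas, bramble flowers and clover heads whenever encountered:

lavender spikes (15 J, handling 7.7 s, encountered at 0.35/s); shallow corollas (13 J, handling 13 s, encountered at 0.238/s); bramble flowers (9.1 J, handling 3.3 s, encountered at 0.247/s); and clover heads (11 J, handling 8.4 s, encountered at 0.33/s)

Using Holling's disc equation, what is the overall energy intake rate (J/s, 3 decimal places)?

1.371 J/s

Energy encountered per unit search time: 0.35×15 + 0.238×13 + 0.247×9.1 + 0.33×11 = 14.22 J/s.
Handling time per unit search time: 0.35×7.7 + 0.238×13 + 0.247×3.3 + 0.33×8.4 = 9.376.
Rate = 14.22/(1 + 9.376) = 1.371 J/s.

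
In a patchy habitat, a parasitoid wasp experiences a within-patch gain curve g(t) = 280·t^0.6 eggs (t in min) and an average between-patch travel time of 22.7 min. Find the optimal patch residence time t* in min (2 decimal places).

Maximise g(t)/(T+t): set derivative to zero → g'(t)(T+t) = g(t).
g'(t) = 0.6·280·t^-0.4. Setting 0.6·280·t^-0.4 = 280·t^0.6/(22.7+t) gives 0.6(22.7+t) = t, so 0.40·t = 0.6×22.7.
t* = 0.6×22.7/0.40 = 34.05 min.

34.05 min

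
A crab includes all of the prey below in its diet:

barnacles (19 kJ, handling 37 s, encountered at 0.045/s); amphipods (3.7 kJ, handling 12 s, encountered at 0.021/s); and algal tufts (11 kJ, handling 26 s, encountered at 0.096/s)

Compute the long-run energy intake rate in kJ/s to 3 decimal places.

R = Σλ_iE_i / (1 + Σλ_ih_i)
Numerator: 0.045×19 + 0.021×3.7 + 0.096×11 = 1.989
Denominator: 1 + 0.045×37 + 0.021×12 + 0.096×26 = 5.413
R = 1.989/5.413 = 0.3674 kJ/s

0.367 kJ/s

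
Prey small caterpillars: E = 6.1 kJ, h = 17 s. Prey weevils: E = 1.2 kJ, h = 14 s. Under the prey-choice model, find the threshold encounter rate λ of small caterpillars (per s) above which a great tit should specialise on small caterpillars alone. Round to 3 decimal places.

0.018 per s

Drop weevils once their profitability E₂/h₂ falls below the rate achievable on small caterpillars alone: E₂/h₂ = λE₁/(1 + λh₁).
Solve for λ: λE₁h₂ = E₂(1 + λh₁) → λ(E₁h₂ − E₂h₁) = E₂ → λ = E₂/(E₁h₂ − E₂h₁).
λ = 1.2/(6.1×14 − 1.2×17) = 1.2/65 = 0.01846 per s.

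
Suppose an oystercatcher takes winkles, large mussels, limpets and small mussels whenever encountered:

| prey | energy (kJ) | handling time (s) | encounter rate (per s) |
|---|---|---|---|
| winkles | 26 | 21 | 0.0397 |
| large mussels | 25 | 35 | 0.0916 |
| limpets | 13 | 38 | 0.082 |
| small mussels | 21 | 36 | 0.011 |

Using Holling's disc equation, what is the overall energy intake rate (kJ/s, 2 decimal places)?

Energy encountered per unit search time: 0.0397×26 + 0.0916×25 + 0.082×13 + 0.011×21 = 4.619 kJ/s.
Handling time per unit search time: 0.0397×21 + 0.0916×35 + 0.082×38 + 0.011×36 = 7.552.
Rate = 4.619/(1 + 7.552) = 0.5401 kJ/s.

0.54 kJ/s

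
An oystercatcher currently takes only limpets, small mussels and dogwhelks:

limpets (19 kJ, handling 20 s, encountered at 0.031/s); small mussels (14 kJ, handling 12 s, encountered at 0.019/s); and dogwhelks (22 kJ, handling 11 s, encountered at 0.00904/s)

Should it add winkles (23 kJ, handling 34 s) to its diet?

Yes

On limpets, small mussels and dogwhelks alone, R = ΣλE/(1+Σλh) = 1.054/1.947 = 0.5412 kJ/s.
winkles: E/h = 23/34 = 0.6765 kJ/s.
0.6765 > 0.5412, so adding winkles raises the average — include it.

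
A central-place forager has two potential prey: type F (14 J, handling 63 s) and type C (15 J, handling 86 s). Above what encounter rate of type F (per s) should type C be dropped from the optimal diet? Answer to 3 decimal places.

0.058 per s

At the threshold, the rate on type F alone equals the profitability of type C: λ·14/(1 + λ·63) = 15/86 = 0.1744.
Rearranging, λ(14 − 0.1744×63) = 0.1744, so λ = 0.1744/3.012 = 0.05792 per s.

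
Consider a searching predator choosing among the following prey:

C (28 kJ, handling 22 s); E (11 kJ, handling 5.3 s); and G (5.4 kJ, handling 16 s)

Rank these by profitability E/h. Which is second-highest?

Profitability E/h (kJ/s): C = 28/22 = 1.27, E = 11/5.3 = 2.08, G = 5.4/16 = 0.338.
Ranked: E > C > G.

C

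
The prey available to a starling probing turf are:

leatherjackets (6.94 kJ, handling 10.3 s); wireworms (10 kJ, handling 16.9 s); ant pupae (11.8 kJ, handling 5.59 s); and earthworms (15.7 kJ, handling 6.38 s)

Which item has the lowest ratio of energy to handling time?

Profitability E/h (kJ/s): leatherjackets = 6.94/10.3 = 0.674, wireworms = 10/16.9 = 0.592, ant pupae = 11.8/5.59 = 2.11, earthworms = 15.7/6.38 = 2.46.
Ranked: earthworms > ant pupae > leatherjackets > wireworms.

wireworms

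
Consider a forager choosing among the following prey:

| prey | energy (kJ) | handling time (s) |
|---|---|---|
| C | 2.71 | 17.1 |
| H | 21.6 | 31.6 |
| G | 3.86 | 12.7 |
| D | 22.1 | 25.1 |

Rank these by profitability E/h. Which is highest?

Profitability E/h (kJ/s): C = 2.71/17.1 = 0.158, H = 21.6/31.6 = 0.684, G = 3.86/12.7 = 0.304, D = 22.1/25.1 = 0.88.
Ranked: D > H > G > C.

D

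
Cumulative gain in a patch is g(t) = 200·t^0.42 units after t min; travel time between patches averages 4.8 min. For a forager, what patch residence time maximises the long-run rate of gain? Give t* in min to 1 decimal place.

3.5 min

By the marginal value theorem, leave when the instantaneous gain rate g'(t) equals the habitat-wide average g(t)/(T + t).
g'(t) = 0.42·200·t^-0.58. Setting 0.42·200·t^-0.58 = 200·t^0.42/(4.8+t) gives 0.42(4.8+t) = t, so 0.58·t = 0.42×4.8.
t* = 0.42×4.8/0.58 = 3.476 min.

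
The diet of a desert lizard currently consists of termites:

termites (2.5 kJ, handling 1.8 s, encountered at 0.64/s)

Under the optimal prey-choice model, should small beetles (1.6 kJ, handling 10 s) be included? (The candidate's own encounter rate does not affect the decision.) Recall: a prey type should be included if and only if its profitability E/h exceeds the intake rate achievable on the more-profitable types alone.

Intake rate on the current diet: R = (0.64×2.5) / (1 + 0.64×1.8) = 1.6/2.152 = 0.7435 kJ/s.
Profitability of small beetles: 1.6/10 = 0.16 kJ/s.
Since 0.16 < R, time spent handling small beetles is better spent searching.

No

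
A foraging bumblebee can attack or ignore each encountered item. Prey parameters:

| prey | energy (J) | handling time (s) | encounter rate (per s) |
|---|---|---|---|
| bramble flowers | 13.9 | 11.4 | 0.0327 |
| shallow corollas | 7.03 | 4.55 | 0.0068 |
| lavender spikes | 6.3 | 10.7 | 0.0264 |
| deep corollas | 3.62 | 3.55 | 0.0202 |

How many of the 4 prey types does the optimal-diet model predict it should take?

Profitabilities (E/h, J/s): shallow corollas 1.55, bramble flowers 1.22, deep corollas 1.02, lavender spikes 0.589. Add prey in this order while the next type's profitability exceeds the intake rate on those already taken.
Rate on top 1: 0.04637. bramble flowers: 1.22 > 0.04637 → include.
Rate on top 2: 0.3579. deep corollas: 1.02 > 0.3579 → include.
Rate on top 3: 0.39. lavender spikes: 0.589 > 0.39 → include.
Optimal diet: shallow corollas, bramble flowers, deep corollas, lavender spikes — 4 of 4 types.

4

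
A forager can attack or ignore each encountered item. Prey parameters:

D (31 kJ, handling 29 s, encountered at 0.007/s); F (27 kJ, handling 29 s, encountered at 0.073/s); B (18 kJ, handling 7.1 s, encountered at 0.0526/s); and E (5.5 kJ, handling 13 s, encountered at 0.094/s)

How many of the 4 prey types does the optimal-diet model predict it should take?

3

E/h in descending order: B 2.54, D 1.07, F 0.931, E 0.423 kJ/s. The optimal diet is the largest prefix of this list for which every included type satisfies E_i/h_i > R on the types above it.
Rate on top 1: 0.6894. D: 1.07 > 0.6894 → include.
Rate on top 2: 0.7382. F: 0.931 > 0.7382 → include.
Rate on top 3: 0.8487. E: 0.423 < 0.8487 → exclude; stop.
Optimal diet: B, D, F — 3 of 4 types.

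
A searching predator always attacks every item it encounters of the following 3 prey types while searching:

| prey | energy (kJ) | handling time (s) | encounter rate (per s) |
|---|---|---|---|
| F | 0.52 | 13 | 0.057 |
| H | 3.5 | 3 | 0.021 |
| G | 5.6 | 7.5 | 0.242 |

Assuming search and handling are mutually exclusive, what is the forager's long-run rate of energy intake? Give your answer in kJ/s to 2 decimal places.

R = Σλ_iE_i / (1 + Σλ_ih_i)
Numerator: 0.057×0.52 + 0.021×3.5 + 0.242×5.6 = 1.458
Denominator: 1 + 0.057×13 + 0.021×3 + 0.242×7.5 = 3.619
R = 1.458/3.619 = 0.403 kJ/s

0.40 kJ/s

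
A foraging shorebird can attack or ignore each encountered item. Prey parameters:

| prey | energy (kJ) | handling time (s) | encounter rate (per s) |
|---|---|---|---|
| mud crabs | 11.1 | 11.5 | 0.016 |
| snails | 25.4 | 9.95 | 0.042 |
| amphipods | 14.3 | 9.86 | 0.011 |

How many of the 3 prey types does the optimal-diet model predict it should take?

E/h in descending order: snails 2.55, amphipods 1.45, mud crabs 0.965 kJ/s. The optimal diet is the largest prefix of this list for which every included type satisfies E_i/h_i > R on the types above it.
Rate on top 1: 0.7524. amphipods: 1.45 > 0.7524 → include.
Rate on top 2: 0.802. mud crabs: 0.965 > 0.802 → include.
Optimal diet: snails, amphipods, mud crabs — 3 of 3 types.

3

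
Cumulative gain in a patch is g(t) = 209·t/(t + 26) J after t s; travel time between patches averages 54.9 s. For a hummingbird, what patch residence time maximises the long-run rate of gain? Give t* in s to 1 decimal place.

37.8 s

By the marginal value theorem, leave when the instantaneous gain rate g'(t) equals the habitat-wide average g(t)/(T + t).
g'(t) = 209·26/(t + 26)². Setting 209·26/(t+26)² = 209t/[(t+26)(54.9+t)] gives 26(54.9+t) = t(t+26), so t² = 26×54.9 = 1427.
t* = √1427 = 37.78 s.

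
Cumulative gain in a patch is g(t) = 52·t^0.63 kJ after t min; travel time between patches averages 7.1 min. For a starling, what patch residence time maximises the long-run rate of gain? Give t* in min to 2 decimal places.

12.09 min

By the marginal value theorem, leave when the instantaneous gain rate g'(t) equals the habitat-wide average g(t)/(T + t).
g'(t) = 0.63·52·t^-0.37. Setting 0.63·52·t^-0.37 = 52·t^0.63/(7.1+t) gives 0.63(7.1+t) = t, so 0.37·t = 0.63×7.1.
t* = 0.63×7.1/0.37 = 12.09 min.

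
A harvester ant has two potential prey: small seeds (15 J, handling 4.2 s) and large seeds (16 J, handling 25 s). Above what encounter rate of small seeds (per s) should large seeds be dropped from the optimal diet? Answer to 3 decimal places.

0.052 per s

At the threshold, the rate on small seeds alone equals the profitability of large seeds: λ·15/(1 + λ·4.2) = 16/25 = 0.64.
Rearranging, λ(15 − 0.64×4.2) = 0.64, so λ = 0.64/12.31 = 0.05198 per s.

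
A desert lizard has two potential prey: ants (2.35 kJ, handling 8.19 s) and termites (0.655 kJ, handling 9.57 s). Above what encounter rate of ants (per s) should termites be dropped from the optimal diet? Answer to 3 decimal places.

0.038 per s

At the threshold, the rate on ants alone equals the profitability of termites: λ·2.35/(1 + λ·8.19) = 0.655/9.57 = 0.06844.
Rearranging, λ(2.35 − 0.06844×8.19) = 0.06844, so λ = 0.06844/1.789 = 0.03825 per s.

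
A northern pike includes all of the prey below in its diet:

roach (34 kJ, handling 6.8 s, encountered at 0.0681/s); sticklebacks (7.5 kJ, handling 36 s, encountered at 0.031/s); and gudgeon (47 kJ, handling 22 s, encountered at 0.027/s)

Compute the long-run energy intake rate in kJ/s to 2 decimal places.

1.20 kJ/s

R = Σλ_iE_i / (1 + Σλ_ih_i)
Numerator: 0.0681×34 + 0.031×7.5 + 0.027×47 = 3.817
Denominator: 1 + 0.0681×6.8 + 0.031×36 + 0.027×22 = 3.173
R = 3.817/3.173 = 1.203 kJ/s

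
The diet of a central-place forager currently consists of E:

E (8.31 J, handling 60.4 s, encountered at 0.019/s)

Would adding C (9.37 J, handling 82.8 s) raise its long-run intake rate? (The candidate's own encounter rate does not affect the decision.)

On E alone, R = ΣλE/(1+Σλh) = 0.1579/2.148 = 0.07352 J/s.
Profitability of C: 9.37/82.8 = 0.1132 J/s.
Since 0.1132 > R, including C increases the long-run rate.

Yes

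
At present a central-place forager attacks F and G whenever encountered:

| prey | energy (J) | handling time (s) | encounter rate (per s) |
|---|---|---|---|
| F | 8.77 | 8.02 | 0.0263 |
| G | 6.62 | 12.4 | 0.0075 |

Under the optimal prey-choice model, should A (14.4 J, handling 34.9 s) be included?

Yes

On F and G alone, R = ΣλE/(1+Σλh) = 0.2803/1.304 = 0.215 J/s.
Profitability of A: 14.4/34.9 = 0.4126 J/s.
0.4126 > 0.215, so adding A raises the average — include it.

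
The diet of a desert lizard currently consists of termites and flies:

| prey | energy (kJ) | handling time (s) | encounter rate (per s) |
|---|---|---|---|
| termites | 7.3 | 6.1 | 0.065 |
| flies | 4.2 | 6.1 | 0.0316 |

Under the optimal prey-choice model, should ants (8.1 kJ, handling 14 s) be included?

Yes

Intake rate on the current diet: R = (0.065×7.3 + 0.0316×4.2) / (1 + 0.065×6.1 + 0.0316×6.1) = 0.6072/1.589 = 0.3821 kJ/s.
ants: E/h = 8.1/14 = 0.5786 kJ/s.
Since 0.5786 > R, including ants increases the long-run rate.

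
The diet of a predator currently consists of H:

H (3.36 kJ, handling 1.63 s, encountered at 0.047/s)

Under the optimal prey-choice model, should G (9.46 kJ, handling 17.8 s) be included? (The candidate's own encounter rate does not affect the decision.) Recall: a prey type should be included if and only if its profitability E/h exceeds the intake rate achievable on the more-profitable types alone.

On H alone, R = ΣλE/(1+Σλh) = 0.1579/1.077 = 0.1467 kJ/s.
G: E/h = 9.46/17.8 = 0.5315 kJ/s.
Since 0.5315 > R, including G increases the long-run rate.

Yes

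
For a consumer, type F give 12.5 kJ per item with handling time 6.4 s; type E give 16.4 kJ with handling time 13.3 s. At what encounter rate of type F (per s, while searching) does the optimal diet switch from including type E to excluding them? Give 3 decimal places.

0.268 per s

Drop type E once their profitability E₂/h₂ falls below the rate achievable on type F alone: E₂/h₂ = λE₁/(1 + λh₁).
Solve for λ: λE₁h₂ = E₂(1 + λh₁) → λ(E₁h₂ − E₂h₁) = E₂ → λ = E₂/(E₁h₂ − E₂h₁).
λ = 16.4/(12.5×13.3 − 16.4×6.4) = 16.4/61.29 = 0.2676 per s.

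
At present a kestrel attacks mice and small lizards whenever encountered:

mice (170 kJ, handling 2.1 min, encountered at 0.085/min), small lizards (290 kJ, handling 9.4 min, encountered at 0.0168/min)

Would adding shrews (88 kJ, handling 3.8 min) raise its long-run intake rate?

Yes

Current rate: (0.085×170 + 0.0168×290)/(1 + 0.085×2.1 + 0.0168×9.4) = 14.46 kJ/min.
Profitability of shrews: 88/3.8 = 23.16 kJ/min.
23.16 > 14.46, so adding shrews raises the average — include it.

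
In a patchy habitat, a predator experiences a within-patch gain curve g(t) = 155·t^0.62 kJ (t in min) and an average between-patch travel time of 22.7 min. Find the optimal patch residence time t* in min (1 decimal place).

Maximise g(t)/(T+t): set derivative to zero → g'(t)(T+t) = g(t).
g'(t) = 0.62·155·t^-0.38. Setting 0.62·155·t^-0.38 = 155·t^0.62/(22.7+t) gives 0.62(22.7+t) = t, so 0.38·t = 0.62×22.7.
t* = 0.62×22.7/0.38 = 37.04 min.

37.0 min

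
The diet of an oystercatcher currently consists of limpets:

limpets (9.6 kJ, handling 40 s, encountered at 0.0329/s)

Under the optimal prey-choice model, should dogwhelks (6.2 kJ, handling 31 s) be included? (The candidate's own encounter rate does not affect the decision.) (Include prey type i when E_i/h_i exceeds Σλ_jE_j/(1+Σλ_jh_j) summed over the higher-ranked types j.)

Yes

Current rate: (0.0329×9.6)/(1 + 0.0329×40) = 0.1364 kJ/s.
Profitability of dogwhelks: 6.2/31 = 0.2 kJ/s.
0.2 > 0.1364, so adding dogwhelks raises the average — include it.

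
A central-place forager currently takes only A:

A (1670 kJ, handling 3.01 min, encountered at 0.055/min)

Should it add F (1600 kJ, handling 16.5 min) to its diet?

Yes

Intake rate on the current diet: R = (0.055×1670) / (1 + 0.055×3.01) = 91.85/1.166 = 78.8 kJ/min.
F: E/h = 1600/16.5 = 96.97 kJ/min.
Since 96.97 > R, including F increases the long-run rate.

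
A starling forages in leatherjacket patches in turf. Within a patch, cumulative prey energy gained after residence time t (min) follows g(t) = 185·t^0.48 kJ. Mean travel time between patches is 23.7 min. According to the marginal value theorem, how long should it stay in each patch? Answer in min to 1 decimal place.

Optimal t* satisfies g'(t*) = g(t*)/(T + t*).
g'(t) = 0.48·185·t^-0.52. Setting 0.48·185·t^-0.52 = 185·t^0.48/(23.7+t) gives 0.48(23.7+t) = t, so 0.52·t = 0.48×23.7.
t* = 0.48×23.7/0.52 = 21.88 min.

21.9 min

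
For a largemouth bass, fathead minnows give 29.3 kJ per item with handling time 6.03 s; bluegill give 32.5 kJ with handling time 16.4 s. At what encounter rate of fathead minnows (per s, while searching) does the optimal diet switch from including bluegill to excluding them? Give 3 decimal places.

The zero-one rule: include bluegill iff E₂/h₂ > λE₁/(1+λh₁). Equality gives the switch point.
λE₁h₂ = E₂ + λE₂h₁ ⇒ λ = E₂/(E₁h₂ − E₂h₁) = 32.5/(480.5 − 196) = 0.1142 per s.

0.114 per s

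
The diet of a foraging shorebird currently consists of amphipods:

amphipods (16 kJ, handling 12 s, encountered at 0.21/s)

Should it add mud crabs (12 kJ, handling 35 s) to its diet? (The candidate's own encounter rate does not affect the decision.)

No

On amphipods alone, R = ΣλE/(1+Σλh) = 3.36/3.52 = 0.9545 kJ/s.
Profitability of mud crabs: 12/35 = 0.3429 kJ/s.
Since 0.3429 < R, time spent handling mud crabs is better spent searching.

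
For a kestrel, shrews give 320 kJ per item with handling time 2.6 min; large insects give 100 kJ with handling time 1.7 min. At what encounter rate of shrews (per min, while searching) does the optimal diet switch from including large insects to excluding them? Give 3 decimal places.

0.352 per min

At the threshold, the rate on shrews alone equals the profitability of large insects: λ·320/(1 + λ·2.6) = 100/1.7 = 58.82.
Rearranging, λ(320 − 58.82×2.6) = 58.82, so λ = 58.82/167.1 = 0.3521 per min.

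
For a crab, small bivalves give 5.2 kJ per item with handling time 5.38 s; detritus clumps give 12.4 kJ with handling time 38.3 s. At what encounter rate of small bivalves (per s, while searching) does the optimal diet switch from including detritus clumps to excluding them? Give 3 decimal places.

At the threshold, the rate on small bivalves alone equals the profitability of detritus clumps: λ·5.2/(1 + λ·5.38) = 12.4/38.3 = 0.3238.
Rearranging, λ(5.2 − 0.3238×5.38) = 0.3238, so λ = 0.3238/3.458 = 0.09362 per s.

0.094 per s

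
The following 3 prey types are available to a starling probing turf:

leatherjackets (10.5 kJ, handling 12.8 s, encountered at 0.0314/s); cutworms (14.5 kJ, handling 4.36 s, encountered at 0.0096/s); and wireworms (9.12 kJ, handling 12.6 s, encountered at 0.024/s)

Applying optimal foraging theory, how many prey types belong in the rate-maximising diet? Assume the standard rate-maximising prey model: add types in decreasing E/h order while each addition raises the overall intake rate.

Rank by E/h (kJ/s): cutworms 3.33, leatherjackets 0.82, wireworms 0.724. Include each in turn until the next type's E/h falls below the running intake rate.
Rate on top 1: 0.1336. leatherjackets: 0.82 > 0.1336 → include.
Rate on top 2: 0.3248. wireworms: 0.724 > 0.3248 → include.
Optimal diet: cutworms, leatherjackets, wireworms — 3 of 3 types.

3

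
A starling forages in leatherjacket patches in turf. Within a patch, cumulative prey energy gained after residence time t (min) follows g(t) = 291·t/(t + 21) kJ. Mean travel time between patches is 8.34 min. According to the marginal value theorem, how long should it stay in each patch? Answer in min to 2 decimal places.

Optimal t* satisfies g'(t*) = g(t*)/(T + t*).
g'(t) = 291·21/(t + 21)². Setting 291·21/(t+21)² = 291t/[(t+21)(8.34+t)] gives 21(8.34+t) = t(t+21), so t² = 21×8.34 = 175.1.
t* = √175.1 = 13.23 min.

13.23 min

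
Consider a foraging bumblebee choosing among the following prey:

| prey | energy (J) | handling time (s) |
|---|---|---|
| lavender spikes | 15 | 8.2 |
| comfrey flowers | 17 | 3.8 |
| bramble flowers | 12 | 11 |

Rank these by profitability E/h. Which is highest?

comfrey flowers

In descending order of E/h:
comfrey flowers: 17/3.8 = 4.47 J/s
lavender spikes: 15/8.2 = 1.83 J/s
bramble flowers: 12/11 = 1.09 J/s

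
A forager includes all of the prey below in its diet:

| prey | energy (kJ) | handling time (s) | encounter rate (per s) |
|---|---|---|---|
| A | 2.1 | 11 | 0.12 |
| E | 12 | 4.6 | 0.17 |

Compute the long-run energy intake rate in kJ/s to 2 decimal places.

0.74 kJ/s

R = Σλ_iE_i / (1 + Σλ_ih_i)
Numerator: 0.12×2.1 + 0.17×12 = 2.292
Denominator: 1 + 0.12×11 + 0.17×4.6 = 3.102
R = 2.292/3.102 = 0.7389 kJ/s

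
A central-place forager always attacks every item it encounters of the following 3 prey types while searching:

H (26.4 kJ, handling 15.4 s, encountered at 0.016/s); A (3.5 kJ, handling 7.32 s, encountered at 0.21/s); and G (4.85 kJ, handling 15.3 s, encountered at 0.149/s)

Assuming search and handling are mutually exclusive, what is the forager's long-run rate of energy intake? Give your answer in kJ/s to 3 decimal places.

0.371 kJ/s

Energy encountered per unit search time: 0.016×26.4 + 0.21×3.5 + 0.149×4.85 = 1.88 kJ/s.
Handling time per unit search time: 0.016×15.4 + 0.21×7.32 + 0.149×15.3 = 4.063.
Rate = 1.88/(1 + 4.063) = 0.3713 kJ/s.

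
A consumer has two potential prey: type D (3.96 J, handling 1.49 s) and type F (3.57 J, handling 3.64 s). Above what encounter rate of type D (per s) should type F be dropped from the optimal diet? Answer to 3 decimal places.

At the threshold, the rate on type D alone equals the profitability of type F: λ·3.96/(1 + λ·1.49) = 3.57/3.64 = 0.9808.
Rearranging, λ(3.96 − 0.9808×1.49) = 0.9808, so λ = 0.9808/2.499 = 0.3925 per s.

0.393 per s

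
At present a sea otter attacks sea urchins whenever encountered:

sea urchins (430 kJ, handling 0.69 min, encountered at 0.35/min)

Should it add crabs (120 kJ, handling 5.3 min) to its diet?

No

On sea urchins alone, R = ΣλE/(1+Σλh) = 150.5/1.242 = 121.2 kJ/min.
crabs: E/h = 120/5.3 = 22.64 kJ/min.
22.64 < 121.2, so adding crabs would lower the average — exclude it.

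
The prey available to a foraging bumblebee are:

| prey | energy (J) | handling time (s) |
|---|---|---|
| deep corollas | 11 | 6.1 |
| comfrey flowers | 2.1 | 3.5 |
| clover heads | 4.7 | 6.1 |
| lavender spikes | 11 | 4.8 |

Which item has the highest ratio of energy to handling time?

In descending order of E/h:
lavender spikes: 11/4.8 = 2.29 J/s
deep corollas: 11/6.1 = 1.8 J/s
clover heads: 4.7/6.1 = 0.77 J/s
comfrey flowers: 2.1/3.5 = 0.6 J/s

lavender spikes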